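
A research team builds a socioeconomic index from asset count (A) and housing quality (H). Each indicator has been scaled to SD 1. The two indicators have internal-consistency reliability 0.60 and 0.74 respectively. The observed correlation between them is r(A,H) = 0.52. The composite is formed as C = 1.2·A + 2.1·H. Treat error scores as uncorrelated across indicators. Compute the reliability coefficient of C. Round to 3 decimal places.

0.797

Var(C) = 1.2² + 2.1² + 2·[2.52·0.52] = 5.85 + 2.6208 = 8.4708.
With uncorrelated errors the cross-covariances are all true-score covariance, so they carry over unchanged; only the diagonal terms shrink to ρᵢσᵢ².
True-score variance = [1.2²·0.60 + 2.1²·0.74] + 2.6208 = 4.1274 + 2.6208 = 6.7482.
Reliability = 6.7482 / 8.4708 = 0.797.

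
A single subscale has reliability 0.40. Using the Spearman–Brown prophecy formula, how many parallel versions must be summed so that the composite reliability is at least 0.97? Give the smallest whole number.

k ≥ ρ*(1−ρ₁)/(ρ₁(1−ρ*)) = 0.97·0.60 / (0.40·0.03) = 48.500.
Smallest integer k = 49.

49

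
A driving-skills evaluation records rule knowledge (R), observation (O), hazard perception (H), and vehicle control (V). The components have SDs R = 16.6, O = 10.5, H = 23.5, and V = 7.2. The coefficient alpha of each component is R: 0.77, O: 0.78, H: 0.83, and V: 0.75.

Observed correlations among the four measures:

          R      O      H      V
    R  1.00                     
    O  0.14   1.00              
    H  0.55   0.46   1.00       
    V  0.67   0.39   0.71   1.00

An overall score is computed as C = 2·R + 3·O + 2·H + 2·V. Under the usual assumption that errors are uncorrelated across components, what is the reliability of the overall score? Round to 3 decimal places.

Var(C) = 2²·16.6² + 3²·10.5² + 2²·23.5² + 2²·7.2² + 2·[6·16.6·10.5·0.14 + 4·16.6·23.5·0.55 + 4·16.6·7.2·0.67 + 6·10.5·23.5·0.46 + 6·10.5·7.2·0.39 + 4·23.5·7.2·0.71] = 4510.85 + 5326.82 = 9837.67.
Because errors are independent across components, Cov(Tᵢ,Tⱼ) = Cov(Xᵢ,Xⱼ); the off-diagonal part of the true-score variance is the same as above.
True-score variance = [2²·16.6²·0.77 + 3²·10.5²·0.78 + 2²·23.5²·0.83 + 2²·7.2²·0.75] + 5326.82 = 3611.67 + 5326.82 = 8938.49.
Reliability = 8938.49 / 9837.67 = 0.909.

0.909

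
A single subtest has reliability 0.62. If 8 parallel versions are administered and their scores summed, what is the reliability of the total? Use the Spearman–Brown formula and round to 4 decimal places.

ρ_k = kρ / (1 + (k−1)ρ) = 8·0.62 / (1 + 7·0.62) = 4.960 / 5.340 = 0.9288.

0.9288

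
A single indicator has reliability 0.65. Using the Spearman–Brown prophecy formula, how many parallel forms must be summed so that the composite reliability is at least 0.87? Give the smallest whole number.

k ≥ ρ*(1−ρ₁)/(ρ₁(1−ρ*)) = 0.87·0.35 / (0.65·0.13) = 3.604.
Smallest integer k = 4.

4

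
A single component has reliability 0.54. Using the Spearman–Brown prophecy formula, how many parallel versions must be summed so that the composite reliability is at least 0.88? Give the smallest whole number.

k ≥ ρ*(1−ρ₁)/(ρ₁(1−ρ*)) = 0.88·0.46 / (0.54·0.12) = 6.247.
Smallest integer k = 7.

7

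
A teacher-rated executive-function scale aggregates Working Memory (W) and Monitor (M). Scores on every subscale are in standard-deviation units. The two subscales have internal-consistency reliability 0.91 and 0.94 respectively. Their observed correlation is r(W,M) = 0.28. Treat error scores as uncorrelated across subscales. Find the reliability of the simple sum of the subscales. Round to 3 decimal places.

0.941

Var(W+M) = 2 + 2·[0.28] = 2 + 0.56 = 2.56.
Under uncorrelated errors the observed covariances equal the true-score covariances, so only the own-variance terms attenuate.
True-score variance = [0.91 + 0.94] + 0.56 = 1.85 + 0.56 = 2.41.
Reliability = 2.41 / 2.56 = 0.941.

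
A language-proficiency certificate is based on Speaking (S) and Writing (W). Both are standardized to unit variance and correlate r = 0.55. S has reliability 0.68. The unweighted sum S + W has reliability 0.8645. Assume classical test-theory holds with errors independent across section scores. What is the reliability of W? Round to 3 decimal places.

0.900

Var(S+W) = 2 + 2·0.55 = 3.100.
True-score variance = ρ_S + ρ_W + 2·0.55, so 0.8645 = (0.68 + ρ_W + 1.10) / 3.100.
ρ_W = 0.8645·3.100 − 0.68 − 1.10 = 0.900.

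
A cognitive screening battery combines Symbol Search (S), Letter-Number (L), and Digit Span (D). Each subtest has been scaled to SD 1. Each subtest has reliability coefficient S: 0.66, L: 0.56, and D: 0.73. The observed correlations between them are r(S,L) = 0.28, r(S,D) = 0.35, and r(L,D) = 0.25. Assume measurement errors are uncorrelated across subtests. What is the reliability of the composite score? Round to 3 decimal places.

Var(S+L+D) = 3 + 2·[0.28 + 0.35 + 0.25] = 3 + 1.76 = 4.76.
Because errors are independent across components, Cov(Tᵢ,Tⱼ) = Cov(Xᵢ,Xⱼ); the off-diagonal part of the true-score variance is the same as above.
True-score variance = [0.66 + 0.56 + 0.73] + 1.76 = 1.95 + 1.76 = 3.71.
Reliability = 3.71 / 4.76 = 0.779.

0.779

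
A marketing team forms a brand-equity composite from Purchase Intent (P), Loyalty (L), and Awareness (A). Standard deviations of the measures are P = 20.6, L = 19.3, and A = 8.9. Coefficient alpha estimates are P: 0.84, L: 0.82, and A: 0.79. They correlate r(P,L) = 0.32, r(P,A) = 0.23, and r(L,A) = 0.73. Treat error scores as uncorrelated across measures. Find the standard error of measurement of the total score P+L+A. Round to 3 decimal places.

12.312

Var(total) = 876.06 + 589.572 = 1465.63.
True-score variance = 724.48 + 589.572 = 1314.05, so reliability = 0.8966.
Error variance = 1465.63 − 1314.05 = 151.58; SEM = √151.58 = 12.312.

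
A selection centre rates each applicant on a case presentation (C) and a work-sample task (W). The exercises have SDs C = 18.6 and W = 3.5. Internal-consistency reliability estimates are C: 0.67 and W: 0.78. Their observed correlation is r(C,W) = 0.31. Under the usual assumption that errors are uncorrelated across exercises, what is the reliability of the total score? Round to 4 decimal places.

0.7068

Var(C+W) = 18.6² + 3.5² + 2·[18.6·3.5·0.31] = 358.21 + 40.362 = 398.572.
Under uncorrelated errors the observed covariances equal the true-score covariances, so only the own-variance terms attenuate.
True-score variance = [18.6²·0.67 + 3.5²·0.78] + 40.362 = 241.348 + 40.362 = 281.71.
Reliability = 281.71 / 398.572 = 0.7068.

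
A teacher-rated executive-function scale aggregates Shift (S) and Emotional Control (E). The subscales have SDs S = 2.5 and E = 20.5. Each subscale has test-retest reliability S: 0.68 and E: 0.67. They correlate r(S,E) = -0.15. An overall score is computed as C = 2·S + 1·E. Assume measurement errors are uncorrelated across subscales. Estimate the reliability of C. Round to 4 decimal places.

Var(C) = 2²·2.5² + 20.5² + 2·[2·2.5·20.5·(-0.15)] = 445.25 − 30.75 = 414.5.
Because errors are independent across components, Cov(Tᵢ,Tⱼ) = Cov(Xᵢ,Xⱼ); the off-diagonal part of the true-score variance is the same as above.
True-score variance = [2²·2.5²·0.68 + 20.5²·0.67] − 30.75 = 298.567 − 30.75 = 267.817.
Reliability = 267.817 / 414.5 = 0.6461.

0.6461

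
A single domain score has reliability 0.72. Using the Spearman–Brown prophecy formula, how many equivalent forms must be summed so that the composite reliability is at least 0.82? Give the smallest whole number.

2

k ≥ ρ*(1−ρ₁)/(ρ₁(1−ρ*)) = 0.82·0.28 / (0.72·0.18) = 1.772.
Smallest integer k = 2.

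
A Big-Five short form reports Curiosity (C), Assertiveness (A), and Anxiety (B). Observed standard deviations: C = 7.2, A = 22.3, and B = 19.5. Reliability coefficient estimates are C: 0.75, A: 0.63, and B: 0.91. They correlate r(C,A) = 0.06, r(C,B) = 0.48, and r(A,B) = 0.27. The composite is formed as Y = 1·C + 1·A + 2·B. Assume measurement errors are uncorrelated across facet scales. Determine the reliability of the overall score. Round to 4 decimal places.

Var(Y) = 7.2² + 22.3² + 2²·19.5² + 2·[7.2·22.3·0.06 + 2·7.2·19.5·0.48 + 2·22.3·19.5·0.27] = 2070.13 + 758.473 = 2828.6.
Under uncorrelated errors the observed covariances equal the true-score covariances, so only the own-variance terms attenuate.
True-score variance = [7.2²·0.75 + 22.3²·0.63 + 2²·19.5²·0.91] + 758.473 = 1736.28 + 758.473 = 2494.76.
Reliability = 2494.76 / 2828.6 = 0.8820.

0.8820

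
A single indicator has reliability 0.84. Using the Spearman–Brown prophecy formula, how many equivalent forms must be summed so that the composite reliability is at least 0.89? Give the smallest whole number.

k ≥ ρ*(1−ρ₁)/(ρ₁(1−ρ*)) = 0.89·0.16 / (0.84·0.11) = 1.541.
Smallest integer k = 2.

2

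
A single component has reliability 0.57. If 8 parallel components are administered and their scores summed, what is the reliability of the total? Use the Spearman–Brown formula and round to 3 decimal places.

ρ_k = kρ / (1 + (k−1)ρ) = 8·0.57 / (1 + 7·0.57) = 4.560 / 4.990 = 0.914.

0.914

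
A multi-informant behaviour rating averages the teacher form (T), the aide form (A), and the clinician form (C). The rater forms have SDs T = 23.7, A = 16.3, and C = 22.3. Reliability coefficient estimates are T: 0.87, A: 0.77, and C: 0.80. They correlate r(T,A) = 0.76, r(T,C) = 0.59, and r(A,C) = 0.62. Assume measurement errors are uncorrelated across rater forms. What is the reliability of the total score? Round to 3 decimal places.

Var(T+A+C) = 23.7² + 16.3² + 22.3² + 2·[23.7·16.3·0.76 + 23.7·22.3·0.59 + 16.3·22.3·0.62] = 1324.67 + 1661.56 = 2986.23.
Because errors are independent across components, Cov(Tᵢ,Tⱼ) = Cov(Xᵢ,Xⱼ); the off-diagonal part of the true-score variance is the same as above.
True-score variance = [23.7²·0.87 + 16.3²·0.77 + 22.3²·0.80] + 1661.56 = 1091.08 + 1661.56 = 2752.64.
Reliability = 2752.64 / 2986.23 = 0.922.

0.922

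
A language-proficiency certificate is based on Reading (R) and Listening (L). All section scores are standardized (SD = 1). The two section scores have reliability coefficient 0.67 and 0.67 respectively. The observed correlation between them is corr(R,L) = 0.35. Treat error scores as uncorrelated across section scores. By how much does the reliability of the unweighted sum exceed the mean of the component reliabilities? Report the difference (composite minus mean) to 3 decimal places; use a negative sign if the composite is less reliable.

Var(sum) = 2 + 0.7 = 2.7; true-score variance = 1.34 + 0.7 = 2.04; composite reliability = 0.7556.
Mean component reliability = 0.6700.
Difference = 0.7556 − 0.6700 = 0.086.

0.086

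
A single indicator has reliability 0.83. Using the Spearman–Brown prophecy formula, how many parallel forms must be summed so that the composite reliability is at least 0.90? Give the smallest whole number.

k ≥ ρ*(1−ρ₁)/(ρ₁(1−ρ*)) = 0.90·0.17 / (0.83·0.10) = 1.843.
Smallest integer k = 2.

2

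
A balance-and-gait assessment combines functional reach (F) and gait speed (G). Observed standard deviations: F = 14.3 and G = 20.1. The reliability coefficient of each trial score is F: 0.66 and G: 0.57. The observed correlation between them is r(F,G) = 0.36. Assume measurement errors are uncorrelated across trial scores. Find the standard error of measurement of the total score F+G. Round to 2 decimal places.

15.60

Var(total) = 608.5 + 206.95 = 815.45.
True-score variance = 365.249 + 206.95 = 572.199, so reliability = 0.7017.
Error variance = 815.45 − 572.199 = 243.251; SEM = √243.251 = 15.60.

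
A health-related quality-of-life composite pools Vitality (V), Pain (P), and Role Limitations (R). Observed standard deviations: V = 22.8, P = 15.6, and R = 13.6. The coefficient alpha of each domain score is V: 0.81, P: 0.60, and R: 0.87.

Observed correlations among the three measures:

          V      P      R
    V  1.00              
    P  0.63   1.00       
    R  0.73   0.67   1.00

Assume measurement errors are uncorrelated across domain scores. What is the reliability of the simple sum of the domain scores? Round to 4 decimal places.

0.8968

Var(V+P+R) = 22.8² + 15.6² + 13.6² + 2·[22.8·15.6·0.63 + 22.8·13.6·0.73 + 15.6·13.6·0.67] = 948.16 + 1185.17 = 2133.33.
Because errors are independent across components, Cov(Tᵢ,Tⱼ) = Cov(Xᵢ,Xⱼ); the off-diagonal part of the true-score variance is the same as above.
True-score variance = [22.8²·0.81 + 15.6²·0.60 + 13.6²·0.87] + 1185.17 = 728.002 + 1185.17 = 1913.17.
Reliability = 1913.17 / 2133.33 = 0.8968.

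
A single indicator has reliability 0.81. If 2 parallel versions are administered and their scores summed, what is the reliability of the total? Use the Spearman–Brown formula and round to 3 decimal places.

ρ_k = kρ / (1 + (k−1)ρ) = 2·0.81 / (1 + 1·0.81) = 1.620 / 1.810 = 0.895.

0.895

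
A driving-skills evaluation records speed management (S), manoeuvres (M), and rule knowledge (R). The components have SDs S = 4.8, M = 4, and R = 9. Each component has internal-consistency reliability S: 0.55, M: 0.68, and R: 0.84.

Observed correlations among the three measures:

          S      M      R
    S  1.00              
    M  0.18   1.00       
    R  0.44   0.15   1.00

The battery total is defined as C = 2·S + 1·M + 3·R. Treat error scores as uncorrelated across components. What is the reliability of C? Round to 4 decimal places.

0.8531

Var(C) = 2²·4.8² + 4² + 3²·9² + 2·[2·4.8·4·0.18 + 6·4.8·9·0.44 + 3·4·9·0.15] = 837.16 + 274.32 = 1111.48.
Because errors are independent across components, Cov(Tᵢ,Tⱼ) = Cov(Xᵢ,Xⱼ); the off-diagonal part of the true-score variance is the same as above.
True-score variance = [2²·4.8²·0.55 + 4²·0.68 + 3²·9²·0.84] + 274.32 = 673.928 + 274.32 = 948.248.
Reliability = 948.248 / 1111.48 = 0.8531.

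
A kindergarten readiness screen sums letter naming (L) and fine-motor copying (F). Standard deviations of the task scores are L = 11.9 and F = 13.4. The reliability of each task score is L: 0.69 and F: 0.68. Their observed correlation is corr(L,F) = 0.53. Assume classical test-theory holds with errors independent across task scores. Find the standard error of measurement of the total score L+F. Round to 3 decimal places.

Var(total) = 321.17 + 169.028 = 490.198.
True-score variance = 219.812 + 169.028 = 388.839, so reliability = 0.7932.
Error variance = 490.198 − 388.839 = 101.358; SEM = √101.358 = 10.068.

10.068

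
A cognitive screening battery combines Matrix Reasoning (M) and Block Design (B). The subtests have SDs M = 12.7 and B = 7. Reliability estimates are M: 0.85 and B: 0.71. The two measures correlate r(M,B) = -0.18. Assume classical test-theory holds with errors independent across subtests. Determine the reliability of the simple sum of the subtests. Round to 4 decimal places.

Var(M+B) = 12.7² + 7² + 2·[12.7·7·(-0.18)] = 210.29 − 32.004 = 178.286.
Under uncorrelated errors the observed covariances equal the true-score covariances, so only the own-variance terms attenuate.
True-score variance = [12.7²·0.85 + 7²·0.71] − 32.004 = 171.886 − 32.004 = 139.882.
Reliability = 139.882 / 178.286 = 0.7846.

0.7846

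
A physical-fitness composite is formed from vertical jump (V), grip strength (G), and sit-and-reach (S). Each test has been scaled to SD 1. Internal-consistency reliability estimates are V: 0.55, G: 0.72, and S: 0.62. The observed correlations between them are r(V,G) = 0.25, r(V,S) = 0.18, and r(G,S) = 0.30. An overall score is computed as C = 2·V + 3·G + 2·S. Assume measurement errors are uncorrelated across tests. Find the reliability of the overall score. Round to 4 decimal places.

Var(C) = 2² + 3² + 2² + 2·[6·0.25 + 4·0.18 + 6·0.30] = 17 + 8.04 = 25.04.
With uncorrelated errors the cross-covariances are all true-score covariance, so they carry over unchanged; only the diagonal terms shrink to ρᵢσᵢ².
True-score variance = [2²·0.55 + 3²·0.72 + 2²·0.62] + 8.04 = 11.16 + 8.04 = 19.2.
Reliability = 19.2 / 25.04 = 0.7668.

0.7668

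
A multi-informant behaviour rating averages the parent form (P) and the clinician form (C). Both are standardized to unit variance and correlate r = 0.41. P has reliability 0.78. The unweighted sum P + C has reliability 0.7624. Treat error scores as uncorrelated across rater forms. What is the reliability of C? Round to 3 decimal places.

Var(P+C) = 2 + 2·0.41 = 2.820.
True-score variance = ρ_P + ρ_C + 2·0.41, so 0.7624 = (0.78 + ρ_C + 0.82) / 2.820.
ρ_C = 0.7624·2.820 − 0.78 − 0.82 = 0.550.

0.550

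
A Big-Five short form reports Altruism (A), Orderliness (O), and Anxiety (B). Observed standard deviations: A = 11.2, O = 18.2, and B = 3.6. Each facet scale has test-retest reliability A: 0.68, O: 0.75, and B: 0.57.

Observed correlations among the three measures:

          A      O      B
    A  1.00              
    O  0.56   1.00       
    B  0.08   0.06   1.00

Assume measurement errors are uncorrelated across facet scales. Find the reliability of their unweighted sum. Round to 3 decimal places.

0.820

Var(A+O+B) = 11.2² + 18.2² + 3.6² + 2·[11.2·18.2·0.56 + 11.2·3.6·0.08 + 18.2·3.6·0.06] = 469.64 + 242.614 = 712.254.
With uncorrelated errors the cross-covariances are all true-score covariance, so they carry over unchanged; only the diagonal terms shrink to ρᵢσᵢ².
True-score variance = [11.2²·0.68 + 18.2²·0.75 + 3.6²·0.57] + 242.614 = 341.116 + 242.614 = 583.731.
Reliability = 583.731 / 712.254 = 0.820.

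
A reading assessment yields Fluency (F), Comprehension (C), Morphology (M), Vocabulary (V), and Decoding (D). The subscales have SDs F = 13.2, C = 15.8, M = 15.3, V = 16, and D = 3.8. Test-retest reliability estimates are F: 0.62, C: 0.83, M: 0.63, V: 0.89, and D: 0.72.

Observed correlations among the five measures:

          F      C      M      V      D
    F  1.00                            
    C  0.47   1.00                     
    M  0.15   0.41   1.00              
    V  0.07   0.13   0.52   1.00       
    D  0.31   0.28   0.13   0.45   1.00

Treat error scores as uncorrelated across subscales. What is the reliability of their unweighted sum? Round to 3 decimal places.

0.878

Var(F+C+M+V+D) = 13.2² + 15.8² + 15.3² + 16² + 3.8² + 2·[13.2·15.8·0.47 + 13.2·15.3·0.15 + 13.2·16·0.07 + 13.2·3.8·0.31 + 15.8·15.3·0.41 + 15.8·16·0.13 + 15.8·3.8·0.28 + 15.3·16·0.52 + 15.3·3.8·0.13 + 16·3.8·0.45] = 928.41 + 939.307 = 1867.72.
Under uncorrelated errors the observed covariances equal the true-score covariances, so only the own-variance terms attenuate.
True-score variance = [13.2²·0.62 + 15.8²·0.83 + 15.3²·0.63 + 16²·0.89 + 3.8²·0.72] + 939.307 = 700.943 + 939.307 = 1640.25.
Reliability = 1640.25 / 1867.72 = 0.878.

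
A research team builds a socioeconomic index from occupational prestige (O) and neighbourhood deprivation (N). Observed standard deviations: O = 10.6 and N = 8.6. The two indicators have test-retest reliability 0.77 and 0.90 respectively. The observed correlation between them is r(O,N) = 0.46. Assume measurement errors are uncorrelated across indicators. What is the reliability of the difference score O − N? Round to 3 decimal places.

Var(O−N) = 10.6² + 8.6² − 2·10.6·8.6·0.46 = 186.32 − 83.8672 = 102.453.
Because errors are independent across components, Cov(Tᵢ,Tⱼ) = Cov(Xᵢ,Xⱼ); the off-diagonal part of the true-score variance is the same as above.
True-score variance = [10.6²·0.77 + 8.6²·0.90] − 83.8672 = 153.081 − 83.8672 = 69.214.
Reliability = 69.214 / 102.453 = 0.676.

0.676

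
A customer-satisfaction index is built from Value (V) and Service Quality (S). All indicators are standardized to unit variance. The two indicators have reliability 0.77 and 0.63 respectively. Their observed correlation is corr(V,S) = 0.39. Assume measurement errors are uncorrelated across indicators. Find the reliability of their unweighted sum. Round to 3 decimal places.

Var(V+S) = 2 + 2·[0.39] = 2 + 0.78 = 2.78.
Under uncorrelated errors the observed covariances equal the true-score covariances, so only the own-variance terms attenuate.
True-score variance = [0.77 + 0.63] + 0.78 = 1.4 + 0.78 = 2.18.
Reliability = 2.18 / 2.78 = 0.784.

0.784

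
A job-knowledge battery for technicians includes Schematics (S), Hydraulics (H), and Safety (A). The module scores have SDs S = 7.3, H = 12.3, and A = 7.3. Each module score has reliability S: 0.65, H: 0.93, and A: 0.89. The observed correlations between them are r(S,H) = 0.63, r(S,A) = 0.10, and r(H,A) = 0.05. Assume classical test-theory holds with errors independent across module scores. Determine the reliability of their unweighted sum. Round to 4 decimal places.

0.9101

Var(S+H+A) = 7.3² + 12.3² + 7.3² + 2·[7.3·12.3·0.63 + 7.3·7.3·0.10 + 12.3·7.3·0.05] = 257.87 + 132.772 = 390.642.
With uncorrelated errors the cross-covariances are all true-score covariance, so they carry over unchanged; only the diagonal terms shrink to ρᵢσᵢ².
True-score variance = [7.3²·0.65 + 12.3²·0.93 + 7.3²·0.89] + 132.772 = 222.766 + 132.772 = 355.539.
Reliability = 355.539 / 390.642 = 0.9101.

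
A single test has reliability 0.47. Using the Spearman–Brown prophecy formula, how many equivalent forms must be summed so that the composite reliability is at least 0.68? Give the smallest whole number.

3

k ≥ ρ*(1−ρ₁)/(ρ₁(1−ρ*)) = 0.68·0.53 / (0.47·0.32) = 2.396.
Smallest integer k = 3.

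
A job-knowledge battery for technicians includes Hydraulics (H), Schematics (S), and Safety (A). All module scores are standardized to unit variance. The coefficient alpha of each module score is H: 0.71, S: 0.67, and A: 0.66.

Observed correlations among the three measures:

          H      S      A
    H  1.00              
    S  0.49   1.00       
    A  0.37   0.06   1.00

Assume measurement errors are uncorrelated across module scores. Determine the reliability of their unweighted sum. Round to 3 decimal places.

Var(H+S+A) = 3 + 2·[0.49 + 0.37 + 0.06] = 3 + 1.84 = 4.84.
Because errors are independent across components, Cov(Tᵢ,Tⱼ) = Cov(Xᵢ,Xⱼ); the off-diagonal part of the true-score variance is the same as above.
True-score variance = [0.71 + 0.67 + 0.66] + 1.84 = 2.04 + 1.84 = 3.88.
Reliability = 3.88 / 4.84 = 0.802.

0.802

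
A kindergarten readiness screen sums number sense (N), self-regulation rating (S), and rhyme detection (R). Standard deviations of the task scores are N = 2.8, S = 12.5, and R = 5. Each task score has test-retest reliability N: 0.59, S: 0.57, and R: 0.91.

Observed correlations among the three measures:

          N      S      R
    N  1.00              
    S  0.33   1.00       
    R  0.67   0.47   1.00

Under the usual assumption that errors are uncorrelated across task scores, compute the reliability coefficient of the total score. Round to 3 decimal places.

Var(N+S+R) = 2.8² + 12.5² + 5² + 2·[2.8·12.5·0.33 + 2.8·5·0.67 + 12.5·5·0.47] = 189.09 + 100.61 = 289.7.
With uncorrelated errors the cross-covariances are all true-score covariance, so they carry over unchanged; only the diagonal terms shrink to ρᵢσᵢ².
True-score variance = [2.8²·0.59 + 12.5²·0.57 + 5²·0.91] + 100.61 = 116.438 + 100.61 = 217.048.
Reliability = 217.048 / 289.7 = 0.749.

0.749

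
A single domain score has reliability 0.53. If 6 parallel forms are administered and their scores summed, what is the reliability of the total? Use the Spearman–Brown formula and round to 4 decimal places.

0.8712

ρ_k = kρ / (1 + (k−1)ρ) = 6·0.53 / (1 + 5·0.53) = 3.180 / 3.650 = 0.8712.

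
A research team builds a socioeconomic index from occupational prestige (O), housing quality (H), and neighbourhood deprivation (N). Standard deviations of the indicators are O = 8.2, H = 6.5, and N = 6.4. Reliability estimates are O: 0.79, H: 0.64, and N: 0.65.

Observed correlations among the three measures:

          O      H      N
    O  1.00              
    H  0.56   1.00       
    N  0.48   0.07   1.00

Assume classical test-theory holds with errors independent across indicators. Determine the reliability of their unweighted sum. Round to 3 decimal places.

0.836

Var(O+H+N) = 8.2² + 6.5² + 6.4² + 2·[8.2·6.5·0.56 + 8.2·6.4·0.48 + 6.5·6.4·0.07] = 150.45 + 115.901 = 266.351.
With uncorrelated errors the cross-covariances are all true-score covariance, so they carry over unchanged; only the diagonal terms shrink to ρᵢσᵢ².
True-score variance = [8.2²·0.79 + 6.5²·0.64 + 6.4²·0.65] + 115.901 = 106.784 + 115.901 = 222.684.
Reliability = 222.684 / 266.351 = 0.836.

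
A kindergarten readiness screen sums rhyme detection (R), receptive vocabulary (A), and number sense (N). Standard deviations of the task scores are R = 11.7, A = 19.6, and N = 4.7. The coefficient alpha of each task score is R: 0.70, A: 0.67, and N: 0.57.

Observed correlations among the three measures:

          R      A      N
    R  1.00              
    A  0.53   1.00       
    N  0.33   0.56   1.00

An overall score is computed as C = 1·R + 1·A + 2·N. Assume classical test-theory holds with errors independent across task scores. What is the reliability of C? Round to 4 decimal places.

0.8181

Var(C) = 11.7² + 19.6² + 2²·4.7² + 2·[11.7·19.6·0.53 + 2·11.7·4.7·0.33 + 2·19.6·4.7·0.56] = 609.41 + 522.015 = 1131.42.
Under uncorrelated errors the observed covariances equal the true-score covariances, so only the own-variance terms attenuate.
True-score variance = [11.7²·0.70 + 19.6²·0.67 + 2²·4.7²·0.57] + 522.015 = 403.575 + 522.015 = 925.59.
Reliability = 925.59 / 1131.42 = 0.8181.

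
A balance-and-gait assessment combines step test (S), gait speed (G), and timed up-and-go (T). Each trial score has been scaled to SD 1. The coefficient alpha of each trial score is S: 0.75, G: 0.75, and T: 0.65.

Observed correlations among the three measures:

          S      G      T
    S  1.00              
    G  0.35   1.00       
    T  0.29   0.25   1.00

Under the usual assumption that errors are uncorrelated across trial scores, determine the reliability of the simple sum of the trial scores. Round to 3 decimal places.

Var(S+G+T) = 3 + 2·[0.35 + 0.29 + 0.25] = 3 + 1.78 = 4.78.
Because errors are independent across components, Cov(Tᵢ,Tⱼ) = Cov(Xᵢ,Xⱼ); the off-diagonal part of the true-score variance is the same as above.
True-score variance = [0.75 + 0.75 + 0.65] + 1.78 = 2.15 + 1.78 = 3.93.
Reliability = 3.93 / 4.78 = 0.822.

0.822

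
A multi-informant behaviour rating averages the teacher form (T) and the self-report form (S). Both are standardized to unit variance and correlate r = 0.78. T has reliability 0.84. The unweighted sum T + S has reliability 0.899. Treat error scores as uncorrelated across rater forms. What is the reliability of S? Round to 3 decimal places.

0.800

Var(T+S) = 2 + 2·0.78 = 3.560.
True-score variance = ρ_T + ρ_S + 2·0.78, so 0.899 = (0.84 + ρ_S + 1.56) / 3.560.
ρ_S = 0.899·3.560 − 0.84 − 1.56 = 0.800.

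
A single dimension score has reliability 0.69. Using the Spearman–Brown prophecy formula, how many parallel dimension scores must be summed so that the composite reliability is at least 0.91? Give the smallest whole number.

k ≥ ρ*(1−ρ₁)/(ρ₁(1−ρ*)) = 0.91·0.31 / (0.69·0.09) = 4.543.
Smallest integer k = 5.

5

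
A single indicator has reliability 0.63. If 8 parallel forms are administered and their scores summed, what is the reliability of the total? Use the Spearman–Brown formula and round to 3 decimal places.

0.932

ρ_k = kρ / (1 + (k−1)ρ) = 8·0.63 / (1 + 7·0.63) = 5.040 / 5.410 = 0.932.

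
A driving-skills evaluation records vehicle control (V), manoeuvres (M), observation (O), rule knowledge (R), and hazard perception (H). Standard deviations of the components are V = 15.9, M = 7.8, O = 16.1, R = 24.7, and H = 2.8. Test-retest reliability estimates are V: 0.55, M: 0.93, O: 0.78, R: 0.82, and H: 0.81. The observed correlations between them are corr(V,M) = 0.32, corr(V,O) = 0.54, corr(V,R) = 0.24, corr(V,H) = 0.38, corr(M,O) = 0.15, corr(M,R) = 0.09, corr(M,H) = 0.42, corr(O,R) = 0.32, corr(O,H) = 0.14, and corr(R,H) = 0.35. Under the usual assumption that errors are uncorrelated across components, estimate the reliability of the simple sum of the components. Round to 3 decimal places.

0.868

Var(V+M+O+R+H) = 15.9² + 7.8² + 16.1² + 24.7² + 2.8² + 2·[15.9·7.8·0.32 + 15.9·16.1·0.54 + 15.9·24.7·0.24 + 15.9·2.8·0.38 + 7.8·16.1·0.15 + 7.8·24.7·0.09 + 7.8·2.8·0.42 + 16.1·24.7·0.32 + 16.1·2.8·0.14 + 24.7·2.8·0.35] = 1190.79 + 984.429 = 2175.22.
Because errors are independent across components, Cov(Tᵢ,Tⱼ) = Cov(Xᵢ,Xⱼ); the off-diagonal part of the true-score variance is the same as above.
True-score variance = [15.9²·0.55 + 7.8²·0.93 + 16.1²·0.78 + 24.7²·0.82 + 2.8²·0.81] + 984.429 = 904.435 + 984.429 = 1888.86.
Reliability = 1888.86 / 2175.22 = 0.868.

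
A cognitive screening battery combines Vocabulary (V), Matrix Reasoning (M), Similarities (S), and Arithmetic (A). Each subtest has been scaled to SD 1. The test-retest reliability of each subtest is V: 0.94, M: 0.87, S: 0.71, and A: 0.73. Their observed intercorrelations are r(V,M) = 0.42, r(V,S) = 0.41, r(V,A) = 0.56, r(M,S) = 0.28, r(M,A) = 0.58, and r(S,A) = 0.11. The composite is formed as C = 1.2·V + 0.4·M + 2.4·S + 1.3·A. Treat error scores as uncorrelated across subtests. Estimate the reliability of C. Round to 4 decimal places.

0.8548

Var(C) = 1.2² + 0.4² + 2.4² + 1.3² + 2·[0.48·0.42 + 2.88·0.41 + 1.56·0.56 + 0.96·0.28 + 0.52·0.58 + 3.12·0.11] = 9.05 + 6.3392 = 15.3892.
Because errors are independent across components, Cov(Tᵢ,Tⱼ) = Cov(Xᵢ,Xⱼ); the off-diagonal part of the true-score variance is the same as above.
True-score variance = [1.2²·0.94 + 0.4²·0.87 + 2.4²·0.71 + 1.3²·0.73] + 6.3392 = 6.8161 + 6.3392 = 13.1553.
Reliability = 13.1553 / 15.3892 = 0.8548.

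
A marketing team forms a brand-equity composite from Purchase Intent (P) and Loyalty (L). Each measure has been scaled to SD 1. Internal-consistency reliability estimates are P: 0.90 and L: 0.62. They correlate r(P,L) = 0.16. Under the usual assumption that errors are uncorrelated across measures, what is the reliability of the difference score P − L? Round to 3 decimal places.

0.714

Var(P−L) = 1 + 1 − 2·0.16 = 2 − 0.32 = 1.68.
Under uncorrelated errors the observed covariances equal the true-score covariances, so only the own-variance terms attenuate.
True-score variance = [0.90 + 0.62] − 0.32 = 1.52 − 0.32 = 1.2.
Reliability = 1.2 / 1.68 = 0.714.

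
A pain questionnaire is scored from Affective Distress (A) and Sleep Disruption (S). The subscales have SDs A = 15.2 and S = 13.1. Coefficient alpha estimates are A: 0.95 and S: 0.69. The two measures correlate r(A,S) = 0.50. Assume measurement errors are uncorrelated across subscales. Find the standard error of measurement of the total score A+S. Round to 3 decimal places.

Var(total) = 402.65 + 199.12 = 601.77.
True-score variance = 337.899 + 199.12 = 537.019, so reliability = 0.8924.
Error variance = 601.77 − 537.019 = 64.7511; SEM = √64.7511 = 8.047.

8.047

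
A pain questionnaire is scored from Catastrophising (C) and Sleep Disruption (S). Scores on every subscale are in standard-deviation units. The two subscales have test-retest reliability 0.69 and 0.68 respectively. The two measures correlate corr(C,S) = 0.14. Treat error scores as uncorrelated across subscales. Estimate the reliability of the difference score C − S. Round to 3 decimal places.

Var(C−S) = 1 + 1 − 2·0.14 = 2 − 0.28 = 1.72.
Under uncorrelated errors the observed covariances equal the true-score covariances, so only the own-variance terms attenuate.
True-score variance = [0.69 + 0.68] − 0.28 = 1.37 − 0.28 = 1.09.
Reliability = 1.09 / 1.72 = 0.634.

0.634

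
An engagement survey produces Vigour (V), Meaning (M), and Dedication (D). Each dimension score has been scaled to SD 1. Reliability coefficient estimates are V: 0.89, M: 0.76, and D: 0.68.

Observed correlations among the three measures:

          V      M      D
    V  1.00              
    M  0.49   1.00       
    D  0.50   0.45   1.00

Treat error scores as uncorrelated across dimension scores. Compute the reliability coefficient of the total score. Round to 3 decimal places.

Var(V+M+D) = 3 + 2·[0.49 + 0.50 + 0.45] = 3 + 2.88 = 5.88.
Because errors are independent across components, Cov(Tᵢ,Tⱼ) = Cov(Xᵢ,Xⱼ); the off-diagonal part of the true-score variance is the same as above.
True-score variance = [0.89 + 0.76 + 0.68] + 2.88 = 2.33 + 2.88 = 5.21.
Reliability = 5.21 / 5.88 = 0.886.

0.886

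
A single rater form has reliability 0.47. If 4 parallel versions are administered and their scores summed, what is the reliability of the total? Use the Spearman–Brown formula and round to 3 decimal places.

0.780

ρ_k = kρ / (1 + (k−1)ρ) = 4·0.47 / (1 + 3·0.47) = 1.880 / 2.410 = 0.780.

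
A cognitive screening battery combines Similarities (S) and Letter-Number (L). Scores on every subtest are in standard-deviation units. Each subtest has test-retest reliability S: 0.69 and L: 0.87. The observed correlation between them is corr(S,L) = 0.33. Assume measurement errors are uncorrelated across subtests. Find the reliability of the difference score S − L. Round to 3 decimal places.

Var(S−L) = 1 + 1 − 2·0.33 = 2 − 0.66 = 1.34.
Under uncorrelated errors the observed covariances equal the true-score covariances, so only the own-variance terms attenuate.
True-score variance = [0.69 + 0.87] − 0.66 = 1.56 − 0.66 = 0.9.
Reliability = 0.9 / 1.34 = 0.672.

0.672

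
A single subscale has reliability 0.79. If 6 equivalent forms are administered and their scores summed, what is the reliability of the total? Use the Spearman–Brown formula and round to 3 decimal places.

ρ_k = kρ / (1 + (k−1)ρ) = 6·0.79 / (1 + 5·0.79) = 4.740 / 4.950 = 0.958.

0.958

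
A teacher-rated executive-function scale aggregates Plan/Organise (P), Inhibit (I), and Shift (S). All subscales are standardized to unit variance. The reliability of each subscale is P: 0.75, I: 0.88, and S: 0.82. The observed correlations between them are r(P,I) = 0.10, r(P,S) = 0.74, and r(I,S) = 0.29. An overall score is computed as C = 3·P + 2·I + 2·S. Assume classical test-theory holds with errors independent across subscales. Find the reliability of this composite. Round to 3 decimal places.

Var(C) = 3² + 2² + 2² + 2·[6·0.10 + 6·0.74 + 4·0.29] = 17 + 12.4 = 29.4.
Because errors are independent across components, Cov(Tᵢ,Tⱼ) = Cov(Xᵢ,Xⱼ); the off-diagonal part of the true-score variance is the same as above.
True-score variance = [3²·0.75 + 2²·0.88 + 2²·0.82] + 12.4 = 13.55 + 12.4 = 25.95.
Reliability = 25.95 / 29.4 = 0.883.

0.883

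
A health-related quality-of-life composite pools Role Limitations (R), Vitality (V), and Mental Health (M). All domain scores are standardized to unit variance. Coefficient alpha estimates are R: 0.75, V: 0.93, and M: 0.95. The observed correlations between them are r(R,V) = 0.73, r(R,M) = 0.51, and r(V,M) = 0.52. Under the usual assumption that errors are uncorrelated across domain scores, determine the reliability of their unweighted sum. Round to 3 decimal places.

0.943

Var(R+V+M) = 3 + 2·[0.73 + 0.51 + 0.52] = 3 + 3.52 = 6.52.
With uncorrelated errors the cross-covariances are all true-score covariance, so they carry over unchanged; only the diagonal terms shrink to ρᵢσᵢ².
True-score variance = [0.75 + 0.93 + 0.95] + 3.52 = 2.63 + 3.52 = 6.15.
Reliability = 6.15 / 6.52 = 0.943.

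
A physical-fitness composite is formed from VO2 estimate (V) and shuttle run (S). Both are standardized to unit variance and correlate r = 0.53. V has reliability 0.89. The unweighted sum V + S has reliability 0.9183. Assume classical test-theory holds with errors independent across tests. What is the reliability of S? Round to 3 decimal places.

Var(V+S) = 2 + 2·0.53 = 3.060.
True-score variance = ρ_V + ρ_S + 2·0.53, so 0.9183 = (0.89 + ρ_S + 1.06) / 3.060.
ρ_S = 0.9183·3.060 − 0.89 − 1.06 = 0.860.

0.860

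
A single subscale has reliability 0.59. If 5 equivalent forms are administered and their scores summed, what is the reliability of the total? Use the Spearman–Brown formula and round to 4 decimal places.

0.8780

ρ_k = kρ / (1 + (k−1)ρ) = 5·0.59 / (1 + 4·0.59) = 2.950 / 3.360 = 0.8780.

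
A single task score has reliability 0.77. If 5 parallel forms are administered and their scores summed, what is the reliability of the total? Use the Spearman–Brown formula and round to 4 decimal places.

ρ_k = kρ / (1 + (k−1)ρ) = 5·0.77 / (1 + 4·0.77) = 3.850 / 4.080 = 0.9436.

0.9436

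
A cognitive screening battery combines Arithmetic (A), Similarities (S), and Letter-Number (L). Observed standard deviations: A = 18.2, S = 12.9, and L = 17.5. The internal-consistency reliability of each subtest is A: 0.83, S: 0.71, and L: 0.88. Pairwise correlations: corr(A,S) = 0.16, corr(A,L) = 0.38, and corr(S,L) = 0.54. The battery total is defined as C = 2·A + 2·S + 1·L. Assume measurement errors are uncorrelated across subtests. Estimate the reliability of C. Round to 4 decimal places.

Var(C) = 2²·18.2² + 2²·12.9² + 17.5² + 2·[4·18.2·12.9·0.16 + 2·18.2·17.5·0.38 + 2·12.9·17.5·0.54] = 2296.85 + 1272.26 = 3569.11.
Because errors are independent across components, Cov(Tᵢ,Tⱼ) = Cov(Xᵢ,Xⱼ); the off-diagonal part of the true-score variance is the same as above.
True-score variance = [2²·18.2²·0.83 + 2²·12.9²·0.71 + 17.5²·0.88] + 1272.26 = 1841.82 + 1272.26 = 3114.08.
Reliability = 3114.08 / 3569.11 = 0.8725.

0.8725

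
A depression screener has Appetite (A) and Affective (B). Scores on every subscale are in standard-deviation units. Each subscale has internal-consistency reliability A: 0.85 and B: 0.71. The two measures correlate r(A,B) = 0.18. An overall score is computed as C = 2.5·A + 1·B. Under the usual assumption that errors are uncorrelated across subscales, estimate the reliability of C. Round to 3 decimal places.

0.849

Var(C) = 2.5² + 1 + 2·[2.5·0.18] = 7.25 + 0.9 = 8.15.
Because errors are independent across components, Cov(Tᵢ,Tⱼ) = Cov(Xᵢ,Xⱼ); the off-diagonal part of the true-score variance is the same as above.
True-score variance = [2.5²·0.85 + 0.71] + 0.9 = 6.0225 + 0.9 = 6.9225.
Reliability = 6.9225 / 8.15 = 0.849.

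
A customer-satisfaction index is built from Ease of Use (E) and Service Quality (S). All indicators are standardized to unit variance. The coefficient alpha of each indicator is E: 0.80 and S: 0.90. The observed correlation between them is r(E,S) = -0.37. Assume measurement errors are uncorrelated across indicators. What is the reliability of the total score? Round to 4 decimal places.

Var(E+S) = 2 + 2·[(-0.37)] = 2 − 0.74 = 1.26.
With uncorrelated errors the cross-covariances are all true-score covariance, so they carry over unchanged; only the diagonal terms shrink to ρᵢσᵢ².
True-score variance = [0.80 + 0.90] − 0.74 = 1.7 − 0.74 = 0.96.
Reliability = 0.96 / 1.26 = 0.7619.

0.7619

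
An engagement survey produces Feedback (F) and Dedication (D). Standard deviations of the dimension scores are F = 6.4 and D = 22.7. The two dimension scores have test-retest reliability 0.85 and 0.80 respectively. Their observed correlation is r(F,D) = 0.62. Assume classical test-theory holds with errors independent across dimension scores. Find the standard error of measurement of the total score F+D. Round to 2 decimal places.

Var(total) = 556.25 + 180.147 = 736.397.
True-score variance = 447.048 + 180.147 = 627.195, so reliability = 0.8517.
Error variance = 736.397 − 627.195 = 109.202; SEM = √109.202 = 10.45.

10.45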